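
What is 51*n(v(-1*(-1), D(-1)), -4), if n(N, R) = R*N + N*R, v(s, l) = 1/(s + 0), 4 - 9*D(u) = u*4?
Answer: -408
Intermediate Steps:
D(u) = 4/9 - 4*u/9 (D(u) = 4/9 - u*4/9 = 4/9 - 4*u/9)
v(s, l) = 1/s
n(N, R) = 2*N*R (n(N, R) = N*R + N*R = 2*N*R)
51*n(v(-1*(-1), D(-1)), -4) = 51*(2*(-4)/(-1*(-1))) = 51*(2*(-4)/1) = 51*(2*1*(-4)) = 51*(-8) = -408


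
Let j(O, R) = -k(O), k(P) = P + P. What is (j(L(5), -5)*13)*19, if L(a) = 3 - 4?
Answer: 494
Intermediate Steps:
k(P) = 2*P
L(a) = -1
j(O, R) = -2*O
(j(L(5), -5)*13)*19 = (-2*(-1)*13)*19 = (2*13)*19 = 26*19 = 494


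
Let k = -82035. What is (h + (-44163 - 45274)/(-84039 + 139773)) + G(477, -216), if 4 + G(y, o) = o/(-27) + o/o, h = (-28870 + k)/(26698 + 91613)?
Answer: 5402388731/2197981758 ≈ 2.4579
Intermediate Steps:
h = -110905/118311 (h = (-28870 - 82035)/(26698 + 91613) = -110905/118311 ≈ -0.93740)
G(y, o) = -3 - o/27 (G(y, o) = -4 + (o/(-27) + o/o) = -4 + (o*(-1/27) + 1) = -4 + (-o/27 + 1) = -4 + (1 - o/27) = -3 - o/27)
(h + (-44163 - 45274)/(-84039 + 139773)) + G(477, -216) = (-110905/118311 + (-44163 - 45274)/(-84039 + 139773)) + (-3 - 1/27*(-216)) = (-110905/118311 - 89437/55734) + (-3 + 8) = (-110905/118311 - 89437*1/55734) + 5 = (-110905/118311 - 89437/55734) + 5 = -5587520059/2197981758 + 5 = 5402388731/2197981758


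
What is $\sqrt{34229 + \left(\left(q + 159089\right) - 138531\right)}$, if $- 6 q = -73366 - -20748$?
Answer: $\frac{\sqrt{572010}}{3} \approx 252.1$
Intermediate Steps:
$q = \frac{26309}{3}$ ($q = - \frac{-73366 - -20748}{6} = - \frac{-73366 + 20748}{6} = \left(- \frac{1}{6}\right) \left(-52618\right) = \frac{26309}{3} \approx 8769.7$)
$\sqrt{34229 + \left(\left(q + 159089\right) - 138531\right)} = \sqrt{34229 + \left(\left(\frac{26309}{3} + 159089\right) - 138531\right)} = \sqrt{34229 + \left(\frac{503576}{3} - 138531\right)} = \sqrt{34229 + \frac{87983}{3}} = \sqrt{\frac{190670}{3}} = \frac{\sqrt{572010}}{3}$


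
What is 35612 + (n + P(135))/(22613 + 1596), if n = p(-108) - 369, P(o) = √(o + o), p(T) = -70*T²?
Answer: 861314059/24209 + 3*√30/24209 ≈ 35578.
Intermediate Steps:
P(o) = √2*√o (P(o) = √(2*o) = √2*√o)
n = -816849 (n = -70*(-108)² - 369 = -70*11664 - 369 = -816480 - 369 = -816849)
35612 + (n + P(135))/(22613 + 1596) = 35612 + (-816849 + √2*√135)/(22613 + 1596) = 35612 + (-816849 + √2*(3*√15))/24209 = 35612 + (-816849 + 3*√30)*(1/24209) = 35612 + (-816849/24209 + 3*√30/24209) = 861314059/24209 + 3*√30/24209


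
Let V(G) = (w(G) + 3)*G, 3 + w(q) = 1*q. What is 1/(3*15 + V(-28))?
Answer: 1/829 ≈ 0.0012063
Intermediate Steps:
w(q) = -3 + q (w(q) = -3 + 1*q = -3 + q)
V(G) = G² (V(G) = ((-3 + G) + 3)*G = G*G = G²)
1/(3*15 + V(-28)) = 1/(3*15 + (-28)²) = 1/(45 + 784) = 1/829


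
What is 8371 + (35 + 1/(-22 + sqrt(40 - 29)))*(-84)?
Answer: 233701/43 + 84*sqrt(11)/473 ≈ 5435.5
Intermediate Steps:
8371 + (35 + 1/(-22 + sqrt(40 - 29)))*(-84) = 8371 + (35 + 1/(-22 + sqrt(11)))*(-84) = 8371 + (-2940 - 84/(-22 + sqrt(11))) = 5431 - 84/(-22 + sqrt(11))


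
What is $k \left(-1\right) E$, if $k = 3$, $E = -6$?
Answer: $18$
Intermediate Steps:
$k \left(-1\right) E = 3 \left(-1\right) \left(-6\right) = \left(-3\right) \left(-6\right) = 18$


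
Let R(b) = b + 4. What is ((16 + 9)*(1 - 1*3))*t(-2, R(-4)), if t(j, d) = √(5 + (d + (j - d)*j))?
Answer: -150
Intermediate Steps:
R(b) = 4 + b
t(j, d) = √(5 + d + j*(j - d)) (t(j, d) = √(5 + (d + j*(j - d))) = √(5 + d + j*(j - d)))
((16 + 9)*(1 - 1*3))*t(-2, R(-4)) = ((16 + 9)*(1 - 1*3))*√(5 + (4 - 4) + (-2)² - 1*(4 - 4)*(-2)) = (25*(1 - 3))*√(5 + 0 + 4 - 1*0*(-2)) = (25*(-2))*√(5 + 0 + 4 + 0) = -50*√9 = -50*3 = -150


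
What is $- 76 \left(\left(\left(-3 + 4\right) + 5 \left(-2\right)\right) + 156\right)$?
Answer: $-11172$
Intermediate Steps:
$- 76 \left(\left(\left(-3 + 4\right) + 5 \left(-2\right)\right) + 156\right) = - 76 \left(\left(1 - 10\right) + 156\right) = - 76 \left(-9 + 156\right) = \left(-76\right) 147 = -11172$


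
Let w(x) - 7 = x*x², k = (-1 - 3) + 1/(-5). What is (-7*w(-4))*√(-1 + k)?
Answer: 399*I*√130/5 ≈ 909.86*I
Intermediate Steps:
k = -21/5 (k = -4 - ⅕ = -21/5 ≈ -4.2000)
w(x) = 7 + x³ (w(x) = 7 + x*x² = 7 + x³)
(-7*w(-4))*√(-1 + k) = (-7*(7 + (-4)³))*√(-1 - 21/5) = (-7*(7 - 64))*√(-26/5) = (-7*(-57))*(I*√130/5) = 399*(I*√130/5) = 399*I*√130/5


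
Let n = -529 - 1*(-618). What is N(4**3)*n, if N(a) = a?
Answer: 5696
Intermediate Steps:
n = 89 (n = -529 + 618 = 89)
N(4**3)*n = 4**3*89 = 64*89 = 5696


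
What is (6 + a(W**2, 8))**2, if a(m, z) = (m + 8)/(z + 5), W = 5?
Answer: 12321/169 ≈ 72.905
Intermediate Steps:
a(m, z) = (8 + m)/(5 + z)
(6 + a(W**2, 8))**2 = (6 + (8 + 5**2)/(5 + 8))**2 = (6 + (8 + 25)/13)**2 = (6 + (1/13)*33)**2 = (6 + 33/13)**2 = (111/13)**2 = 12321/169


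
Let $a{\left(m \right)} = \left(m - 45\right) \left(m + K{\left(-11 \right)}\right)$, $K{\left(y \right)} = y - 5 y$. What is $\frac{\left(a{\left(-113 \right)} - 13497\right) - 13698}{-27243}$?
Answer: $\frac{5431}{9081} \approx 0.59806$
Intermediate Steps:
$K{\left(y \right)} = - 4 y$
$a{\left(m \right)} = \left(-45 + m\right) \left(44 + m\right)$ ($a{\left(m \right)} = \left(m - 45\right) \left(m - -44\right) = \left(-45 + m\right) \left(m + 44\right) = \left(-45 + m\right) \left(44 + m\right)$)
$\frac{\left(a{\left(-113 \right)} - 13497\right) - 13698}{-27243} = \frac{\left(\left(-1980 + \left(-113\right)^{2} - -113\right) - 13497\right) - 13698}{-27243} = \left(\left(\left(-1980 + 12769 + 113\right) - 13497\right) - 13698\right) \left(- \frac{1}{27243}\right) = \left(\left(10902 - 13497\right) - 13698\right) \left(- \frac{1}{27243}\right) = \left(-2595 - 13698\right) \left(- \frac{1}{27243}\right) = \left(-16293\right) \left(- \frac{1}{27243}\right) = \frac{5431}{9081}$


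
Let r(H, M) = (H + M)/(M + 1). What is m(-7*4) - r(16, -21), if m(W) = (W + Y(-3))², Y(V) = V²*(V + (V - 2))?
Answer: 39999/4 ≈ 9999.8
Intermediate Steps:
r(H, M) = (H + M)/(1 + M)
Y(V) = V²*(-2 + 2*V) (Y(V) = V²*(V + (-2 + V)) = V²*(-2 + 2*V))
m(W) = (-72 + W)² (m(W) = (W + 2*(-3)²*(-1 - 3))² = (W + 2*9*(-4))² = (W - 72)² = (-72 + W)²)
m(-7*4) - r(16, -21) = (-72 - 7*4)² - (16 - 21)/(1 - 21) = (-72 - 28)² - (-5)/(-20) = (-100)² - (-1)*(-5)/20 = 10000 - 1*¼ = 10000 - ¼ = 39999/4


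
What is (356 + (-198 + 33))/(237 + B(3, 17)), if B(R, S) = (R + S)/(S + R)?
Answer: 191/238 ≈ 0.80252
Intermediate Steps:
B(R, S) = 1 (B(R, S) = (R + S)/(R + S) = 1)
(356 + (-198 + 33))/(237 + B(3, 17)) = (356 + (-198 + 33))/(237 + 1) = (356 - 165)/238 = 191*(1/238) = 191/238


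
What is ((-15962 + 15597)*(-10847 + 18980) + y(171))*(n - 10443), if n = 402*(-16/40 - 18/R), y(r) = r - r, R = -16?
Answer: 120541331979/4 ≈ 3.0135e+10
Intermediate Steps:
y(r) = 0
n = 5829/20 (n = 402*(-16/40 - 18/(-16)) = 402*(-16*1/40 - 18*(-1/16)) = 402*(-⅖ + 9/8) = 402*(29/40) = 5829/20 ≈ 291.45)
((-15962 + 15597)*(-10847 + 18980) + y(171))*(n - 10443) = ((-15962 + 15597)*(-10847 + 18980) + 0)*(5829/20 - 10443) = (-365*8133 + 0)*(-203031/20) = (-2968545 + 0)*(-203031/20) = -2968545*(-203031/20) = 120541331979/4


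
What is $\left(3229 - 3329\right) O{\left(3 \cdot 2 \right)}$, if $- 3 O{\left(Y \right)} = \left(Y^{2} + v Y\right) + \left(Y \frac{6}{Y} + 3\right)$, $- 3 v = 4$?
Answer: $\frac{3700}{3} \approx 1233.3$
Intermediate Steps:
$v = - \frac{4}{3}$ ($v = \left(- \frac{1}{3}\right) 4 = - \frac{4}{3} \approx -1.3333$)
$O{\left(Y \right)} = -3 - \frac{Y^{2}}{3} + \frac{4 Y}{9}$ ($O{\left(Y \right)} = - \frac{\left(Y^{2} - \frac{4 Y}{3}\right) + \left(Y \frac{6}{Y} + 3\right)}{3} = - \frac{\left(Y^{2} - \frac{4 Y}{3}\right) + \left(6 + 3\right)}{3} = - \frac{\left(Y^{2} - \frac{4 Y}{3}\right) + 9}{3} = - \frac{9 + Y^{2} - \frac{4 Y}{3}}{3} = -3 - \frac{Y^{2}}{3} + \frac{4 Y}{9}$)
$\left(3229 - 3329\right) O{\left(3 \cdot 2 \right)} = \left(3229 - 3329\right) \left(-3 - \frac{\left(3 \cdot 2\right)^{2}}{3} + \frac{4 \cdot 3 \cdot 2}{9}\right) = - 100 \left(-3 - \frac{6^{2}}{3} + \frac{4}{9} \cdot 6\right) = - 100 \left(-3 - 12 + \frac{8}{3}\right) = \left(-100\right) \left(- \frac{37}{3}\right) = \frac{3700}{3}$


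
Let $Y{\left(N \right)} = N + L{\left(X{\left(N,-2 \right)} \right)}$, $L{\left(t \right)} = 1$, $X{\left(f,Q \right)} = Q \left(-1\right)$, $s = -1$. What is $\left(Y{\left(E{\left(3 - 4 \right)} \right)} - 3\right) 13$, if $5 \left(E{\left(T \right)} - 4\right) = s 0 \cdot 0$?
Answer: $26$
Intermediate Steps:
$X{\left(f,Q \right)} = - Q$
$E{\left(T \right)} = 4$ ($E{\left(T \right)} = 4 + \frac{\left(-1\right) 0 \cdot 0}{5} = 4 + \frac{0 \cdot 0}{5} = 4 + \frac{1}{5} \cdot 0 = 4 + 0 = 4$)
$Y{\left(N \right)} = 1 + N$ ($Y{\left(N \right)} = N + 1 = 1 + N$)
$\left(Y{\left(E{\left(3 - 4 \right)} \right)} - 3\right) 13 = \left(\left(1 + 4\right) - 3\right) 13 = \left(5 - 3\right) 13 = 2 \cdot 13 = 26$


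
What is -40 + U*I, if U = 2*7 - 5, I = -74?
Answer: -706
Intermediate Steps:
U = 9 (U = 14 - 5 = 9)
-40 + U*I = -40 + 9*(-74) = -40 - 666 = -706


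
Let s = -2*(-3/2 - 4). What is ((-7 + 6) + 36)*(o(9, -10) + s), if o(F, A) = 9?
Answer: 700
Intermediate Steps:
s = 11 (s = -2*(-3*½ - 4) = -2*(-3/2 - 4) = -2*(-11/2) = 11)
((-7 + 6) + 36)*(o(9, -10) + s) = ((-7 + 6) + 36)*(9 + 11) = (-1 + 36)*20 = 35*20 = 700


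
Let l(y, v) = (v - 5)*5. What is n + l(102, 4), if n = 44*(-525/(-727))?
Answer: 19465/727 ≈ 26.774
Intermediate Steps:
n = 23100/727 (n = 44*(-525*(-1/727)) = 44*(525/727) = 23100/727 ≈ 31.774)
l(y, v) = -25 + 5*v (l(y, v) = (-5 + v)*5 = -25 + 5*v)
n + l(102, 4) = 23100/727 + (-25 + 5*4) = 23100/727 + (-25 + 20) = 23100/727 - 5 = 19465/727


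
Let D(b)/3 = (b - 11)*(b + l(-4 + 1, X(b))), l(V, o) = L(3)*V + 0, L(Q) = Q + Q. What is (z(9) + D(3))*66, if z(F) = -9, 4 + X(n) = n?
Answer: 23166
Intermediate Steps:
X(n) = -4 + n
L(Q) = 2*Q
l(V, o) = 6*V (l(V, o) = (2*3)*V + 0 = 6*V + 0 = 6*V)
D(b) = 3*(-18 + b)*(-11 + b) (D(b) = 3*((b - 11)*(b + 6*(-4 + 1))) = 3*((-11 + b)*(b + 6*(-3))) = 3*((-11 + b)*(b - 18)) = 3*((-11 + b)*(-18 + b)) = 3*((-18 + b)*(-11 + b)) = 3*(-18 + b)*(-11 + b))
(z(9) + D(3))*66 = (-9 + (594 - 87*3 + 3*3²))*66 = (-9 + (594 - 261 + 3*9))*66 = (-9 + (594 - 261 + 27))*66 = (-9 + 360)*66 = 351*66 = 23166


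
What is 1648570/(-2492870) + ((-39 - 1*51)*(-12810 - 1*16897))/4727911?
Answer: -112928021917/1178606749457 ≈ -0.095815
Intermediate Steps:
1648570/(-2492870) + ((-39 - 1*51)*(-12810 - 1*16897))/4727911 = 1648570*(-1/2492870) + ((-39 - 51)*(-12810 - 16897))*(1/4727911) = -164857/249287 - 90*(-29707)*(1/4727911) = -164857/249287 + 2673630*(1/4727911) = -164857/249287 + 2673630/4727911 = -112928021917/1178606749457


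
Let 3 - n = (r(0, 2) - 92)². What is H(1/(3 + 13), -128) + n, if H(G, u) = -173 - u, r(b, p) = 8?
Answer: -7098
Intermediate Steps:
n = -7053 (n = 3 - (8 - 92)² = 3 - 1*(-84)² = 3 - 1*7056 = 3 - 7056 = -7053)
H(1/(3 + 13), -128) + n = (-173 - 1*(-128)) - 7053 = (-173 + 128) - 7053 = -45 - 7053 = -7098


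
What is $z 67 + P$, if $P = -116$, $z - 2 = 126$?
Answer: $8460$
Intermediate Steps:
$z = 128$ ($z = 2 + 126 = 128$)
$z 67 + P = 128 \cdot 67 - 116 = 8576 - 116 = 8460$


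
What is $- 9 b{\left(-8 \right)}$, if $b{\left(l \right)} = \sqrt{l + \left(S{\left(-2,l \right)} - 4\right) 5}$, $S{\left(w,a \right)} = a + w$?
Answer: $- 9 i \sqrt{78} \approx - 79.486 i$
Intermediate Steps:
$b{\left(l \right)} = \sqrt{-30 + 6 l}$ ($b{\left(l \right)} = \sqrt{l + \left(\left(l - 2\right) - 4\right) 5} = \sqrt{l + \left(\left(-2 + l\right) - 4\right) 5} = \sqrt{l + \left(-6 + l\right) 5} = \sqrt{l + \left(-30 + 5 l\right)} = \sqrt{-30 + 6 l}$)
$- 9 b{\left(-8 \right)} = - 9 \sqrt{-30 + 6 \left(-8\right)} = - 9 \sqrt{-30 - 48} = - 9 \sqrt{-78} = - 9 i \sqrt{78}$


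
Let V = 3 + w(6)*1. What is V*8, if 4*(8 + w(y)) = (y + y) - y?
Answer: -28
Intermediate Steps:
w(y) = -8 + y/4 (w(y) = -8 + ((y + y) - y)/4 = -8 + (2*y - y)/4 = -8 + y/4)
V = -7/2 (V = 3 + (-8 + (¼)*6)*1 = 3 + (-8 + 3/2)*1 = 3 - 13/2*1 = 3 - 13/2 = -7/2 ≈ -3.5000)
V*8 = -7/2*8 = -28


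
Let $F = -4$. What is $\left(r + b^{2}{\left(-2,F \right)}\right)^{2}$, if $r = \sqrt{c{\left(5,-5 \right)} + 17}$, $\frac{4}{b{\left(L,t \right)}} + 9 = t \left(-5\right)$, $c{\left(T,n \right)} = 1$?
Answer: $\frac{263794}{14641} + \frac{96 \sqrt{2}}{121} \approx 19.139$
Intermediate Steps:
$b{\left(L,t \right)} = \frac{4}{-9 - 5 t}$ ($b{\left(L,t \right)} = \frac{4}{-9 + t \left(-5\right)} = \frac{4}{-9 - 5 t}$)
$r = 3 \sqrt{2}$ ($r = \sqrt{1 + 17} = \sqrt{18} = 3 \sqrt{2} \approx 4.2426$)
$\left(r + b^{2}{\left(-2,F \right)}\right)^{2} = \left(3 \sqrt{2} + \left(- \frac{4}{9 + 5 \left(-4\right)}\right)^{2}\right)^{2} = \left(3 \sqrt{2} + \left(- \frac{4}{9 - 20}\right)^{2}\right)^{2} = \left(3 \sqrt{2} + \left(- \frac{4}{-11}\right)^{2}\right)^{2} = \left(3 \sqrt{2} + \left(\left(-4\right) \left(- \frac{1}{11}\right)\right)^{2}\right)^{2} = \left(3 \sqrt{2} + \left(\frac{4}{11}\right)^{2}\right)^{2} = \left(3 \sqrt{2} + \frac{16}{121}\right)^{2} = \left(\frac{16}{121} + 3 \sqrt{2}\right)^{2}$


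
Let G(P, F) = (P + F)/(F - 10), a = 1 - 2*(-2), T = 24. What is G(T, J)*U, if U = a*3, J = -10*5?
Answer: 13/2 ≈ 6.5000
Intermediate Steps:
J = -50
a = 5 (a = 1 + 4 = 5)
G(P, F) = (F + P)/(-10 + F)
U = 15 (U = 5*3 = 15)
G(T, J)*U = ((-50 + 24)/(-10 - 50))*15 = (-26/(-60))*15 = -1/60*(-26)*15 = (13/30)*15 = 13/2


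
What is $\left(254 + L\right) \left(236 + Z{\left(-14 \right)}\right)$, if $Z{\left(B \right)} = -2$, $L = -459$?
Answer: $-47970$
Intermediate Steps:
$\left(254 + L\right) \left(236 + Z{\left(-14 \right)}\right) = \left(254 - 459\right) \left(236 - 2\right) = \left(-205\right) 234 = -47970$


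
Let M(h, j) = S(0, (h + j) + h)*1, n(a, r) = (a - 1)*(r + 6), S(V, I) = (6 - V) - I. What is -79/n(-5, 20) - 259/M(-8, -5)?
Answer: -12757/1404 ≈ -9.0862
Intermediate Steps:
S(V, I) = 6 - I - V
n(a, r) = (-1 + a)*(6 + r)
M(h, j) = 6 - j - 2*h (M(h, j) = (6 - ((h + j) + h) - 1*0)*1 = (6 - (j + 2*h) + 0)*1 = (6 + (-j - 2*h) + 0)*1 = (6 - j - 2*h)*1 = 6 - j - 2*h)
-79/n(-5, 20) - 259/M(-8, -5) = -79/(-6 - 1*20 + 6*(-5) - 5*20) - 259/(6 - 1*(-5) - 2*(-8)) = -79/(-6 - 20 - 30 - 100) - 259/(6 + 5 + 16) = -79/(-156) - 259/27 = -79*(-1/156) - 259*1/27 = 79/156 - 259/27 = -12757/1404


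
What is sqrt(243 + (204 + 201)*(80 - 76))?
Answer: 9*sqrt(23) ≈ 43.162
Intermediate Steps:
sqrt(243 + (204 + 201)*(80 - 76)) = sqrt(243 + 405*4) = sqrt(243 + 1620) = sqrt(1863) = 9*sqrt(23)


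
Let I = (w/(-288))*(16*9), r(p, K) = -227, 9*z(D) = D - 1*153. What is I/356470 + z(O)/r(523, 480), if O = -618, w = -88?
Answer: 45821377/121378035 ≈ 0.37751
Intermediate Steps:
z(D) = -17 + D/9 (z(D) = (D - 1*153)/9 = (D - 153)/9 = (-153 + D)/9 = -17 + D/9)
I = 44 (I = (-88/(-288))*(16*9) = -88*(-1/288)*144 = (11/36)*144 = 44)
I/356470 + z(O)/r(523, 480) = 44/356470 + (-17 + (⅑)*(-618))/(-227) = 44*(1/356470) + (-17 - 206/3)*(-1/227) = 22/178235 - 257/3*(-1/227) = 22/178235 + 257/681 = 45821377/121378035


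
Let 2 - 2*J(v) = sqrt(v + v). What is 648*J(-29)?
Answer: 648 - 324*I*sqrt(58) ≈ 648.0 - 2467.5*I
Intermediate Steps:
J(v) = 1 - sqrt(2)*sqrt(v)/2 (J(v) = 1 - sqrt(v + v)/2 = 1 - sqrt(2)*sqrt(v)/2)
648*J(-29) = 648*(1 - sqrt(2)*sqrt(-29)/2) = 648*(1 - sqrt(2)*I*sqrt(29)/2) = 648*(1 - I*sqrt(58)/2) = 648 - 324*I*sqrt(58)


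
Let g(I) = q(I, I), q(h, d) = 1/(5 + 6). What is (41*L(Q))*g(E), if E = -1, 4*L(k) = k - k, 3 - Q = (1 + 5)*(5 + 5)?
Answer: 0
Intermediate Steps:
Q = -57 (Q = 3 - (1 + 5)*(5 + 5) = 3 - 6*10 = 3 - 1*60 = 3 - 60 = -57)
L(k) = 0 (L(k) = (k - k)/4 = (1/4)*0 = 0)
q(h, d) = 1/11
g(I) = 1/11
(41*L(Q))*g(E) = (41*0)*(1/11) = 0*(1/11) = 0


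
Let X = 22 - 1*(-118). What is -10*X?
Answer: -1400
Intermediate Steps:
X = 140 (X = 22 + 118 = 140)
-10*X = -10*140 = -1400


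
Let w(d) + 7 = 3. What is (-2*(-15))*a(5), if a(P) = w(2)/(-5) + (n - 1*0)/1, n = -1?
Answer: -6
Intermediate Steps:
w(d) = -4 (w(d) = -7 + 3 = -4)
a(P) = -⅕ (a(P) = -4/(-5) + (-1 - 1*0)/1 = -4*(-⅕) + (-1 + 0)*1 = ⅘ - 1*1 = ⅘ - 1 = -⅕)
(-2*(-15))*a(5) = -2*(-15)*(-⅕) = 30*(-⅕) = -6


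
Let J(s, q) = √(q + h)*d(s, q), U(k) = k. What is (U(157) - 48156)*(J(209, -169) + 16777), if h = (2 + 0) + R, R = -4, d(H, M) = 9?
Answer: -805279223 - 1295973*I*√19 ≈ -8.0528e+8 - 5.649e+6*I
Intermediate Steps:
h = -2 (h = (2 + 0) - 4 = 2 - 4 = -2)
J(s, q) = 9*√(-2 + q) (J(s, q) = √(q - 2)*9 = √(-2 + q)*9 = 9*√(-2 + q))
(U(157) - 48156)*(J(209, -169) + 16777) = (157 - 48156)*(9*√(-2 - 169) + 16777) = -47999*(9*√(-171) + 16777) = -47999*(9*(3*I*√19) + 16777) = -47999*(27*I*√19 + 16777) = -47999*(16777 + 27*I*√19) = -805279223 - 1295973*I*√19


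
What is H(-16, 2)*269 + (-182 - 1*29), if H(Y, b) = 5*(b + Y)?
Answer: -19041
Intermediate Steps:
H(Y, b) = 5*Y + 5*b (H(Y, b) = 5*(Y + b) = 5*Y + 5*b)
H(-16, 2)*269 + (-182 - 1*29) = (5*(-16) + 5*2)*269 + (-182 - 1*29) = (-80 + 10)*269 + (-182 - 29) = -70*269 - 211 = -18830 - 211 = -19041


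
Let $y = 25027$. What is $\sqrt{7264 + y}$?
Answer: $7 \sqrt{659} \approx 179.7$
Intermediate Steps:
$\sqrt{7264 + y} = \sqrt{7264 + 25027} = \sqrt{32291} = 7 \sqrt{659}$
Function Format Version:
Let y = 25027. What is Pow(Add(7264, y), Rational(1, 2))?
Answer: Mul(7, Pow(659, Rational(1, 2))) ≈ 179.70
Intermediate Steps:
Pow(Add(7264, y), Rational(1, 2)) = Pow(Add(7264, 25027), Rational(1, 2)) = Pow(32291, Rational(1, 2)) = Mul(7, Pow(659, Rational(1, 2)))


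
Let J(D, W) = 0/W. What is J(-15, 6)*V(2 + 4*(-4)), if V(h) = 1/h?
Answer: 0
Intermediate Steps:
J(D, W) = 0
J(-15, 6)*V(2 + 4*(-4)) = 0/(2 + 4*(-4)) = 0/(2 - 16) = 0/(-14) = 0*(-1/14) = 0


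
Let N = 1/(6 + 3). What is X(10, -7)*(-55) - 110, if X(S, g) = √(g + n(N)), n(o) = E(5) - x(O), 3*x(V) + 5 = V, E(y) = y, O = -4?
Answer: -165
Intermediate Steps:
x(V) = -5/3 + V/3
N = ⅑ (N = 1/9 = ⅑ ≈ 0.11111)
n(o) = 8 (n(o) = 5 - (-5/3 + (⅓)*(-4)) = 5 - (-5/3 - 4/3) = 5 - 1*(-3) = 5 + 3 = 8)
X(S, g) = √(8 + g) (X(S, g) = √(g + 8) = √(8 + g))
X(10, -7)*(-55) - 110 = √(8 - 7)*(-55) - 110 = √1*(-55) - 110 = 1*(-55) - 110 = -55 - 110 = -165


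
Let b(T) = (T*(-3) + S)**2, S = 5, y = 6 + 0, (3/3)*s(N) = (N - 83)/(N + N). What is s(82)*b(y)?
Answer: -169/164 ≈ -1.0305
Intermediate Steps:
s(N) = (-83 + N)/(2*N) (s(N) = (N - 83)/(N + N) = (-83 + N)/((2*N)) = (-83 + N)*(1/(2*N)) = (-83 + N)/(2*N))
y = 6
b(T) = (5 - 3*T)**2 (b(T) = (T*(-3) + 5)**2 = (-3*T + 5)**2 = (5 - 3*T)**2)
s(82)*b(y) = ((1/2)*(-83 + 82)/82)*(-5 + 3*6)**2 = ((1/2)*(1/82)*(-1))*(-5 + 18)**2 = -1/164*13**2 = -1/164*169 = -169/164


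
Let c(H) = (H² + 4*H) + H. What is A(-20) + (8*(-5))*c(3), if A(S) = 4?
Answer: -956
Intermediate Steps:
c(H) = H² + 5*H
A(-20) + (8*(-5))*c(3) = 4 + (8*(-5))*(3*(5 + 3)) = 4 - 120*8 = 4 - 40*24 = 4 - 960 = -956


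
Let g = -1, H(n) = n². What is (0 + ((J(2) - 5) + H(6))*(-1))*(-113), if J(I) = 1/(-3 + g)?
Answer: 13899/4 ≈ 3474.8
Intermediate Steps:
J(I) = -¼ (J(I) = 1/(-3 - 1) = 1/(-4) = -¼)
(0 + ((J(2) - 5) + H(6))*(-1))*(-113) = (0 + ((-¼ - 5) + 6²)*(-1))*(-113) = (0 + (-21/4 + 36)*(-1))*(-113) = (0 + (123/4)*(-1))*(-113) = (0 - 123/4)*(-113) = -123/4*(-113) = 13899/4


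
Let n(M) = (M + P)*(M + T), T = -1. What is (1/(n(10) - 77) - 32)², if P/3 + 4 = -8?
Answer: 99062209/96721 ≈ 1024.2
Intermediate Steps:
P = -36 (P = -12 + 3*(-8) = -12 - 24 = -36)
n(M) = (-1 + M)*(-36 + M) (n(M) = (M - 36)*(M - 1) = (-36 + M)*(-1 + M) = (-1 + M)*(-36 + M))
(1/(n(10) - 77) - 32)² = (1/((36 + 10² - 37*10) - 77) - 32)² = (1/((36 + 100 - 370) - 77) - 32)² = (1/(-234 - 77) - 32)² = (1/(-311) - 32)² = (-1/311 - 32)² = (-9953/311)² = 99062209/96721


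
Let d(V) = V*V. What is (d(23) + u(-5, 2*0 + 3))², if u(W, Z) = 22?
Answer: 303601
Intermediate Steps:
d(V) = V²
(d(23) + u(-5, 2*0 + 3))² = (23² + 22)² = (529 + 22)² = 551² = 303601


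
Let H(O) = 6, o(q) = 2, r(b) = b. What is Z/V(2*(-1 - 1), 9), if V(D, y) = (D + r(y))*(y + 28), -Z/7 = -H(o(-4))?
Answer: 42/185 ≈ 0.22703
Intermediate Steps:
Z = 42 (Z = -(-7)*6 = -7*(-6) = 42)
V(D, y) = (28 + y)*(D + y) (V(D, y) = (D + y)*(y + 28) = (D + y)*(28 + y) = (28 + y)*(D + y))
Z/V(2*(-1 - 1), 9) = 42/(9² + 28*(2*(-1 - 1)) + 28*9 + (2*(-1 - 1))*9) = 42/(81 + 28*(2*(-2)) + 252 + (2*(-2))*9) = 42/(81 + 28*(-4) + 252 - 4*9) = 42/(81 - 112 + 252 - 36) = 42/185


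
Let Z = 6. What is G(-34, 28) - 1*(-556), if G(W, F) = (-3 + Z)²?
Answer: 565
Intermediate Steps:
G(W, F) = 9 (G(W, F) = (-3 + 6)² = 3² = 9)
G(-34, 28) - 1*(-556) = 9 - 1*(-556) = 9 + 556 = 565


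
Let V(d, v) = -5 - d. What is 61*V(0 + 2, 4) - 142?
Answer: -569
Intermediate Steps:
61*V(0 + 2, 4) - 142 = 61*(-5 - (0 + 2)) - 142 = 61*(-5 - 1*2) - 142 = 61*(-5 - 2) - 142 = 61*(-7) - 142 = -427 - 142 = -569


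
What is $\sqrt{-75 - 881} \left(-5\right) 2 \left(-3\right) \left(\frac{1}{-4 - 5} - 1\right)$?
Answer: $- \frac{200 i \sqrt{239}}{3} \approx - 1030.6 i$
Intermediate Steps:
$\sqrt{-75 - 881} \left(-5\right) 2 \left(-3\right) \left(\frac{1}{-4 - 5} - 1\right) = \sqrt{-956} \left(-10\right) \left(-3\right) \left(\frac{1}{-9} - 1\right) = 2 i \sqrt{239} \cdot 30 \left(- \frac{1}{9} - 1\right) = 2 i \sqrt{239} \cdot 30 \left(- \frac{10}{9}\right) = 2 i \sqrt{239} \left(- \frac{100}{3}\right) = - \frac{200 i \sqrt{239}}{3}$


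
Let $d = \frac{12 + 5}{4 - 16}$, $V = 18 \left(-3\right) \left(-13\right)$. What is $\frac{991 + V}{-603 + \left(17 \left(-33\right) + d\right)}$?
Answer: $- \frac{20316}{13985} \approx -1.4527$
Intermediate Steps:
$V = 702$ ($V = \left(-54\right) \left(-13\right) = 702$)
$d = - \frac{17}{12}$ ($d = \frac{17}{-12} = 17 \left(- \frac{1}{12}\right) = - \frac{17}{12} \approx -1.4167$)
$\frac{991 + V}{-603 + \left(17 \left(-33\right) + d\right)} = \frac{991 + 702}{-603 + \left(17 \left(-33\right) - \frac{17}{12}\right)} = \frac{1693}{-603 - \frac{6749}{12}} = \frac{1693}{- \frac{13985}{12}} = 1693 \left(- \frac{12}{13985}\right) = - \frac{20316}{13985}$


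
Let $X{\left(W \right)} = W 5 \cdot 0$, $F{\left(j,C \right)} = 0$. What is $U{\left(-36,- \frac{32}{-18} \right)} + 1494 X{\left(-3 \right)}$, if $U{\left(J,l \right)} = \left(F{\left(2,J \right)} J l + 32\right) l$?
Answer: $\frac{512}{9} \approx 56.889$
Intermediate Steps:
$X{\left(W \right)} = 0$ ($X{\left(W \right)} = 5 W 0 = 0$)
$U{\left(J,l \right)} = 32 l$ ($U{\left(J,l \right)} = \left(0 J l + 32\right) l = \left(0 l + 32\right) l = \left(0 + 32\right) l = 32 l$)
$U{\left(-36,- \frac{32}{-18} \right)} + 1494 X{\left(-3 \right)} = 32 \left(- \frac{32}{-18}\right) + 1494 \cdot 0 = 32 \left(\left(-32\right) \left(- \frac{1}{18}\right)\right) + 0 = 32 \cdot \frac{16}{9} + 0 = \frac{512}{9} + 0 = \frac{512}{9}$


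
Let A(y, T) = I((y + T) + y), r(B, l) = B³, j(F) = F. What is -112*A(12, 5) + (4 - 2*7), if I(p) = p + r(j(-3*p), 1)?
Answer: 73749078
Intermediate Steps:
I(p) = p - 27*p³ (I(p) = p + (-3*p)³ = p - 27*p³)
A(y, T) = T - 27*(T + 2*y)³ + 2*y (A(y, T) = ((y + T) + y) - 27*((y + T) + y)³ = ((T + y) + y) - 27*((T + y) + y)³ = (T + 2*y) - 27*(T + 2*y)³ = T - 27*(T + 2*y)³ + 2*y)
-112*A(12, 5) + (4 - 2*7) = -112*(5 - 27*(5 + 2*12)³ + 2*12) + (4 - 2*7) = -112*(5 - 27*(5 + 24)³ + 24) + (4 - 14) = -112*(5 - 27*29³ + 24) - 10 = -112*(5 - 27*24389 + 24) - 10 = -112*(5 - 658503 + 24) - 10 = -112*(-658474) - 10 = 73749088 - 10 = 73749078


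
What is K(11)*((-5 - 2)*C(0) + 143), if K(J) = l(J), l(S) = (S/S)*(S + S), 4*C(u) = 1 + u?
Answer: 6215/2 ≈ 3107.5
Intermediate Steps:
C(u) = ¼ + u/4 (C(u) = (1 + u)/4 = ¼ + u/4)
l(S) = 2*S (l(S) = 1*(2*S) = 2*S)
K(J) = 2*J
K(11)*((-5 - 2)*C(0) + 143) = (2*11)*((-5 - 2)*(¼ + (¼)*0) + 143) = 22*(-7*(¼ + 0) + 143) = 22*(-7*¼ + 143) = 22*(-7/4 + 143) = 22*(565/4) = 6215/2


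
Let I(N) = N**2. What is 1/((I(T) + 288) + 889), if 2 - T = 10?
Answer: 1/1241 ≈ 0.00080580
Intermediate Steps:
T = -8 (T = 2 - 1*10 = 2 - 10 = -8)
1/((I(T) + 288) + 889) = 1/(((-8)**2 + 288) + 889) = 1/((64 + 288) + 889) = 1/(352 + 889) = 1/1241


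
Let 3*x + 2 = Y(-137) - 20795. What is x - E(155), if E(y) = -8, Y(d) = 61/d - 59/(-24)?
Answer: -68295005/9864 ≈ -6923.7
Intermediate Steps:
Y(d) = 59/24 + 61/d (Y(d) = 61/d - 59*(-1/24) = 61/d + 59/24 = 59/24 + 61/d)
x = -68373917/9864 (x = -⅔ + ((59/24 + 61/(-137)) - 20795)/3 = -⅔ + ((59/24 + 61*(-1/137)) - 20795)/3 = -⅔ + ((59/24 - 61/137) - 20795)/3 = -⅔ + (6619/3288 - 20795)/3 = -⅔ + (⅓)*(-68367341/3288) = -⅔ - 68367341/9864 = -68373917/9864 ≈ -6931.7)
x - E(155) = -68373917/9864 - 1*(-8) = -68373917/9864 + 8 = -68295005/9864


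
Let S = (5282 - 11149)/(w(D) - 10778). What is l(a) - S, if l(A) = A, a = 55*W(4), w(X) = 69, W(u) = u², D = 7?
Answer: 9418053/10709 ≈ 879.45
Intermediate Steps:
S = 5867/10709 (S = (5282 - 11149)/(69 - 10778) = -5867/(-10709) = -5867*(-1/10709) = 5867/10709 ≈ 0.54786)
a = 880 (a = 55*4² = 55*16 = 880)
l(a) - S = 880 - 1*5867/10709 = 880 - 5867/10709 = 9418053/10709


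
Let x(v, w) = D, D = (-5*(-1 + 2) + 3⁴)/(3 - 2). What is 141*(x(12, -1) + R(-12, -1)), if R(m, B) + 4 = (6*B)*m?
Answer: 20304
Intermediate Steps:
R(m, B) = -4 + 6*B*m (R(m, B) = -4 + (6*B)*m = -4 + 6*B*m)
D = 76 (D = (-5*1 + 81)/1 = (-5 + 81)*1 = 76*1 = 76)
x(v, w) = 76
141*(x(12, -1) + R(-12, -1)) = 141*(76 + (-4 + 6*(-1)*(-12))) = 141*(76 + (-4 + 72)) = 141*(76 + 68) = 141*144 = 20304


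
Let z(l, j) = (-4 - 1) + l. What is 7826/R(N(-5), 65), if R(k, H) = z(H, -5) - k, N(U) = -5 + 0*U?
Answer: 602/5 ≈ 120.40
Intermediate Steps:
N(U) = -5 (N(U) = -5 + 0 = -5)
z(l, j) = -5 + l
R(k, H) = -5 + H - k (R(k, H) = (-5 + H) - k = -5 + H - k)
7826/R(N(-5), 65) = 7826/(-5 + 65 - 1*(-5)) = 7826/(-5 + 65 + 5) = 7826/65 = 7826*(1/65) = 602/5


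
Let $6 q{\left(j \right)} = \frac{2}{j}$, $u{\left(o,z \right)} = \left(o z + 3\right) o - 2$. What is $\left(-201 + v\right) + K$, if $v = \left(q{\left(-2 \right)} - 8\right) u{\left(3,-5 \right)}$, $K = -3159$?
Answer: $- \frac{9149}{3} \approx -3049.7$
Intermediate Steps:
$u{\left(o,z \right)} = -2 + o \left(3 + o z\right)$ ($u{\left(o,z \right)} = \left(3 + o z\right) o - 2 = o \left(3 + o z\right) - 2 = -2 + o \left(3 + o z\right)$)
$q{\left(j \right)} = \frac{1}{3 j}$ ($q{\left(j \right)} = \frac{2 \frac{1}{j}}{6} = \frac{1}{3 j}$)
$v = \frac{931}{3}$ ($v = \left(\frac{1}{3 \left(-2\right)} - 8\right) \left(-2 + 3 \cdot 3 - 5 \cdot 3^{2}\right) = \left(\frac{1}{3} \left(- \frac{1}{2}\right) - 8\right) \left(-2 + 9 - 45\right) = \left(- \frac{1}{6} - 8\right) \left(-2 + 9 - 45\right) = \left(- \frac{49}{6}\right) \left(-38\right) = \frac{931}{3} \approx 310.33$)
$\left(-201 + v\right) + K = \left(-201 + \frac{931}{3}\right) - 3159 = \frac{328}{3} - 3159 = - \frac{9149}{3}$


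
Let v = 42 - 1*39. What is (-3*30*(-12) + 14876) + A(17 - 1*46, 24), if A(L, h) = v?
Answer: 15959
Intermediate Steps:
v = 3 (v = 42 - 39 = 3)
A(L, h) = 3
(-3*30*(-12) + 14876) + A(17 - 1*46, 24) = (-3*30*(-12) + 14876) + 3 = (-90*(-12) + 14876) + 3 = (1080 + 14876) + 3 = 15956 + 3 = 15959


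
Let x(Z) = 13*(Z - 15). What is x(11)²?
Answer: 2704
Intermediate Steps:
x(Z) = -195 + 13*Z (x(Z) = 13*(-15 + Z) = -195 + 13*Z)
x(11)² = (-195 + 13*11)² = (-195 + 143)² = (-52)² = 2704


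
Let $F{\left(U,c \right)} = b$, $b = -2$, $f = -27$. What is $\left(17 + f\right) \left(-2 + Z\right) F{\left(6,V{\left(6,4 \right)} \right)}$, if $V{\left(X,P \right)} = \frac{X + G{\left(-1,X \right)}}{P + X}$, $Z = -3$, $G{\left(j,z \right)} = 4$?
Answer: $-100$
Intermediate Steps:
$V{\left(X,P \right)} = \frac{4 + X}{P + X}$ ($V{\left(X,P \right)} = \frac{X + 4}{P + X} = \frac{4 + X}{P + X}$)
$F{\left(U,c \right)} = -2$
$\left(17 + f\right) \left(-2 + Z\right) F{\left(6,V{\left(6,4 \right)} \right)} = \left(17 - 27\right) \left(-2 - 3\right) \left(-2\right) = - 10 \left(\left(-5\right) \left(-2\right)\right) = \left(-10\right) 10 = -100$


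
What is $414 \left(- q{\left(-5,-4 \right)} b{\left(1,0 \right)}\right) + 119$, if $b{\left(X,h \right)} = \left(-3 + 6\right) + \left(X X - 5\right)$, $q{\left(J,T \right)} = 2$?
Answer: $947$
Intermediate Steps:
$b{\left(X,h \right)} = -2 + X^{2}$ ($b{\left(X,h \right)} = 3 + \left(X^{2} - 5\right) = 3 + \left(-5 + X^{2}\right) = -2 + X^{2}$)
$414 \left(- q{\left(-5,-4 \right)} b{\left(1,0 \right)}\right) + 119 = 414 \left(- 2 \left(-2 + 1^{2}\right)\right) + 119 = 414 \left(- 2 \left(-2 + 1\right)\right) + 119 = 414 \left(- 2 \left(-1\right)\right) + 119 = 414 \left(\left(-1\right) \left(-2\right)\right) + 119 = 414 \cdot 2 + 119 = 828 + 119 = 947$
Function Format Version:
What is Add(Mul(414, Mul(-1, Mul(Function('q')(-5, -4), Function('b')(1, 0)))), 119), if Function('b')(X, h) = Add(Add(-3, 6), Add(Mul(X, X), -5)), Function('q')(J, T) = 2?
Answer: 947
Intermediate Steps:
Function('b')(X, h) = Add(-2, Pow(X, 2)) (Function('b')(X, h) = Add(3, Add(Pow(X, 2), -5)) = Add(3, Add(-5, Pow(X, 2))) = Add(-2, Pow(X, 2)))
Add(Mul(414, Mul(-1, Mul(Function('q')(-5, -4), Function('b')(1, 0)))), 119) = Add(Mul(414, Mul(-1, Mul(2, Add(-2, Pow(1, 2))))), 119) = Add(Mul(414, Mul(-1, Mul(2, Add(-2, 1)))), 119) = Add(Mul(414, Mul(-1, Mul(2, -1))), 119) = Add(Mul(414, Mul(-1, -2)), 119) = Add(Mul(414, 2), 119) = Add(828, 119) = 947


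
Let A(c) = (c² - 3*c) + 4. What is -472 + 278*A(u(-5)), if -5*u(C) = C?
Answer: 84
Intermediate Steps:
u(C) = -C/5
A(c) = 4 + c² - 3*c
-472 + 278*A(u(-5)) = -472 + 278*(4 + (-⅕*(-5))² - (-3)*(-5)/5) = -472 + 278*(4 + 1² - 3*1) = -472 + 278*(4 + 1 - 3) = -472 + 278*2 = -472 + 556 = 84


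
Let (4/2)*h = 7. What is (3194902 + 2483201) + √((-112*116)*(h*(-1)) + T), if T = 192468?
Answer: 5678103 + 2*√59485 ≈ 5.6786e+6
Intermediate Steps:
h = 7/2 (h = (½)*7 = 7/2 ≈ 3.5000)
(3194902 + 2483201) + √((-112*116)*(h*(-1)) + T) = (3194902 + 2483201) + √((-112*116)*((7/2)*(-1)) + 192468) = 5678103 + √(-12992*(-7/2) + 192468) = 5678103 + √(45472 + 192468) = 5678103 + √237940 = 5678103 + 2*√59485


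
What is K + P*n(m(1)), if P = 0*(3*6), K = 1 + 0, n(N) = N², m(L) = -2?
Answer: 1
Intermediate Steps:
K = 1
P = 0 (P = 0*18 = 0)
K + P*n(m(1)) = 1 + 0*(-2)² = 1 + 0*4 = 1 + 0 = 1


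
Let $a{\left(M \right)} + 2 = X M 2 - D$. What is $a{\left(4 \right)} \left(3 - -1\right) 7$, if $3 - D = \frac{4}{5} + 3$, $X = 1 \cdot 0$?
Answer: $- \frac{168}{5} \approx -33.6$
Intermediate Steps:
$X = 0$
$D = - \frac{4}{5}$ ($D = 3 - \left(\frac{4}{5} + 3\right) = 3 - \frac{19}{5} = - \frac{4}{5} \approx -0.8$)
$a{\left(M \right)} = - \frac{6}{5}$ ($a{\left(M \right)} = -2 + \left(0 M 2 - - \frac{4}{5}\right) = -2 + \left(0 \cdot 2 + \frac{4}{5}\right) = -2 + \left(0 + \frac{4}{5}\right) = -2 + \frac{4}{5} = - \frac{6}{5}$)
$a{\left(4 \right)} \left(3 - -1\right) 7 = - \frac{6 \left(3 - -1\right)}{5} \cdot 7 = - \frac{6 \left(3 + 1\right)}{5} \cdot 7 = \left(- \frac{6}{5}\right) 4 \cdot 7 = \left(- \frac{24}{5}\right) 7 = - \frac{168}{5}$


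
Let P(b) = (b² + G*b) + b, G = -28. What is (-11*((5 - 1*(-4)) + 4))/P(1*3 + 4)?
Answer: 143/140 ≈ 1.0214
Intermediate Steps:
P(b) = b² - 27*b (P(b) = (b² - 28*b) + b = b² - 27*b)
(-11*((5 - 1*(-4)) + 4))/P(1*3 + 4) = (-11*((5 - 1*(-4)) + 4))/(((1*3 + 4)*(-27 + (1*3 + 4)))) = (-11*((5 + 4) + 4))/(((3 + 4)*(-27 + (3 + 4)))) = (-11*(9 + 4))/((7*(-27 + 7))) = (-11*13)/((7*(-20))) = -143/(-140) = -143*(-1/140) = 143/140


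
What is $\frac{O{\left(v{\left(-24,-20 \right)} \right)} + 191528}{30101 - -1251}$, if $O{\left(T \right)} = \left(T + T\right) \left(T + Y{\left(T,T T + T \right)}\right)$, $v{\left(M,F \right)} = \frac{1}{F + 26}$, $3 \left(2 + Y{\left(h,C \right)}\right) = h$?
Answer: $\frac{646405}{105813} \approx 6.1089$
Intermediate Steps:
$Y{\left(h,C \right)} = -2 + \frac{h}{3}$
$v{\left(M,F \right)} = \frac{1}{26 + F}$
$O{\left(T \right)} = 2 T \left(-2 + \frac{4 T}{3}\right)$ ($O{\left(T \right)} = \left(T + T\right) \left(T + \left(-2 + \frac{T}{3}\right)\right) = 2 T \left(-2 + \frac{4 T}{3}\right)$)
$\frac{O{\left(v{\left(-24,-20 \right)} \right)} + 191528}{30101 - -1251} = \frac{\frac{4 \left(-3 + \frac{2}{26 - 20}\right)}{3 \left(26 - 20\right)} + 191528}{30101 - -1251} = \frac{\frac{4 \left(-3 + \frac{2}{6}\right)}{3 \cdot 6} + 191528}{30101 + 1251} = \frac{\frac{4}{3} \cdot \frac{1}{6} \left(-3 + 2 \cdot \frac{1}{6}\right) + 191528}{31352} = \left(\frac{4}{3} \cdot \frac{1}{6} \left(-3 + \frac{1}{3}\right) + 191528\right) \frac{1}{31352} = \left(\frac{4}{3} \cdot \frac{1}{6} \left(- \frac{8}{3}\right) + 191528\right) \frac{1}{31352} = \left(- \frac{16}{27} + 191528\right) \frac{1}{31352} = \frac{5171240}{27} \cdot \frac{1}{31352} = \frac{646405}{105813}$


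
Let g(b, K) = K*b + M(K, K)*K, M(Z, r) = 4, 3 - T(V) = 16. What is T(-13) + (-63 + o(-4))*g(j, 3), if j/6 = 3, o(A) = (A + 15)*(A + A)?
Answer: -9979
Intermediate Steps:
T(V) = -13 (T(V) = 3 - 1*16 = 3 - 16 = -13)
o(A) = 2*A*(15 + A) (o(A) = (15 + A)*(2*A) = 2*A*(15 + A))
j = 18 (j = 6*3 = 18)
g(b, K) = 4*K + K*b (g(b, K) = K*b + 4*K = 4*K + K*b)
T(-13) + (-63 + o(-4))*g(j, 3) = -13 + (-63 + 2*(-4)*(15 - 4))*(3*(4 + 18)) = -13 + (-63 + 2*(-4)*11)*(3*22) = -13 + (-63 - 88)*66 = -13 - 151*66 = -13 - 9966 = -9979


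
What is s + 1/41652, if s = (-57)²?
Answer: 135327349/41652 ≈ 3249.0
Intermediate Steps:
s = 3249
s + 1/41652 = 3249 + 1/41652 = 135327349/41652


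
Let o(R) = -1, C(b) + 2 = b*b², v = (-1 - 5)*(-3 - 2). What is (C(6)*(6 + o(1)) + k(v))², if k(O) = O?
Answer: 1210000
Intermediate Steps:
v = 30 (v = -6*(-5) = 30)
C(b) = -2 + b³ (C(b) = -2 + b*b² = -2 + b³)
(C(6)*(6 + o(1)) + k(v))² = ((-2 + 6³)*(6 - 1) + 30)² = ((-2 + 216)*5 + 30)² = (214*5 + 30)² = (1070 + 30)² = 1100² = 1210000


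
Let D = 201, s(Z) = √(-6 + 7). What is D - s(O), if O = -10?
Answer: 200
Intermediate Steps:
s(Z) = 1 (s(Z) = √1 = 1)
D - s(O) = 201 - 1*1 = 201 - 1 = 200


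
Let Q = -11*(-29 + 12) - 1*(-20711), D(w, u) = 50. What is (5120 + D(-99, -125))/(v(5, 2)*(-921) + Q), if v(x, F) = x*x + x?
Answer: -235/306 ≈ -0.76797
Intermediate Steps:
v(x, F) = x + x² (v(x, F) = x² + x = x + x²)
Q = 20898 (Q = -11*(-17) + 20711 = 187 + 20711 = 20898)
(5120 + D(-99, -125))/(v(5, 2)*(-921) + Q) = (5120 + 50)/((5*(1 + 5))*(-921) + 20898) = 5170/((5*6)*(-921) + 20898) = 5170/(30*(-921) + 20898) = 5170/(-27630 + 20898) = 5170/(-6732) = 5170*(-1/6732) = -235/306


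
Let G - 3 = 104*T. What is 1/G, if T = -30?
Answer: -1/3117 ≈ -0.00032082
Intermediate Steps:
G = -3117 (G = 3 + 104*(-30) = 3 - 3120 = -3117)
1/G = 1/(-3117) = -1/3117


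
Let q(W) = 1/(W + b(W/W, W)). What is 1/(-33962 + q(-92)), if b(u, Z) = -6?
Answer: -98/3328277 ≈ -2.9445e-5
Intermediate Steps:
q(W) = 1/(-6 + W) (q(W) = 1/(W - 6) = 1/(-6 + W))
1/(-33962 + q(-92)) = 1/(-33962 + 1/(-6 - 92)) = 1/(-33962 + 1/(-98)) = 1/(-33962 - 1/98) = 1/(-3328277/98) = -98/3328277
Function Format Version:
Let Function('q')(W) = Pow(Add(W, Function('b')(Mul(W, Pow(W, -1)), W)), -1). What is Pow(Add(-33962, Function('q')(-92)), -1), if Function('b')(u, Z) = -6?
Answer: Rational(-98, 3328277) ≈ -2.9445e-5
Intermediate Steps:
Function('q')(W) = Pow(Add(-6, W), -1) (Function('q')(W) = Pow(Add(W, -6), -1) = Pow(Add(-6, W), -1))
Pow(Add(-33962, Function('q')(-92)), -1) = Pow(Add(-33962, Pow(Add(-6, -92), -1)), -1) = Pow(Add(-33962, Pow(-98, -1)), -1) = Pow(Add(-33962, Rational(-1, 98)), -1) = Pow(Rational(-3328277, 98), -1) = Rational(-98, 3328277)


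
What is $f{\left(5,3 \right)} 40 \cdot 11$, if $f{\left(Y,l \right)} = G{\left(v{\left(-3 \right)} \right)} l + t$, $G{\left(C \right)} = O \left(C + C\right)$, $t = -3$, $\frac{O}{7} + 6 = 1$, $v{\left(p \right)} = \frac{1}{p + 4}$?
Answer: $-93720$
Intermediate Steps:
$v{\left(p \right)} = \frac{1}{4 + p}$
$O = -35$ ($O = -42 + 7 \cdot 1 = -42 + 7 = -35$)
$G{\left(C \right)} = - 70 C$ ($G{\left(C \right)} = - 35 \left(C + C\right) = - 35 \cdot 2 C = - 70 C$)
$f{\left(Y,l \right)} = -3 - 70 l$ ($f{\left(Y,l \right)} = - \frac{70}{4 - 3} l - 3 = - \frac{70}{1} l - 3 = \left(-70\right) 1 l - 3 = - 70 l - 3 = -3 - 70 l$)
$f{\left(5,3 \right)} 40 \cdot 11 = \left(-3 - 210\right) 40 \cdot 11 = \left(-213\right) 40 \cdot 11 = \left(-8520\right) 11 = -93720$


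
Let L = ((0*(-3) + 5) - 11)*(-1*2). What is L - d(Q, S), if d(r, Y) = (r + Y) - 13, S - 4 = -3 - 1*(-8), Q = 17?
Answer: -1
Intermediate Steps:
S = 9 (S = 4 + (-3 - 1*(-8)) = 4 + (-3 + 8) = 4 + 5 = 9)
d(r, Y) = -13 + Y + r (d(r, Y) = (Y + r) - 13 = -13 + Y + r)
L = 12 (L = ((0 + 5) - 11)*(-2) = (5 - 11)*(-2) = -6*(-2) = 12)
L - d(Q, S) = 12 - (-13 + 9 + 17) = 12 - 1*13 = 12 - 13 = -1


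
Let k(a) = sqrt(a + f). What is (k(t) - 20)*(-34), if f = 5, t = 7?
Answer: 680 - 68*sqrt(3) ≈ 562.22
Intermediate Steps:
k(a) = sqrt(5 + a) (k(a) = sqrt(a + 5) = sqrt(5 + a))
(k(t) - 20)*(-34) = (sqrt(5 + 7) - 20)*(-34) = (sqrt(12) - 20)*(-34) = (2*sqrt(3) - 20)*(-34) = (-20 + 2*sqrt(3))*(-34) = 680 - 68*sqrt(3)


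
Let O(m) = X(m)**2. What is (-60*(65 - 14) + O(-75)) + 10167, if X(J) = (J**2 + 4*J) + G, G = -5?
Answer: 28309507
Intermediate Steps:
X(J) = -5 + J**2 + 4*J (X(J) = (J**2 + 4*J) - 5 = -5 + J**2 + 4*J)
O(m) = (-5 + m**2 + 4*m)**2
(-60*(65 - 14) + O(-75)) + 10167 = (-60*(65 - 14) + (-5 + (-75)**2 + 4*(-75))**2) + 10167 = (-60*51 + (-5 + 5625 - 300)**2) + 10167 = (-3060 + 5320**2) + 10167 = (-3060 + 28302400) + 10167 = 28299340 + 10167 = 28309507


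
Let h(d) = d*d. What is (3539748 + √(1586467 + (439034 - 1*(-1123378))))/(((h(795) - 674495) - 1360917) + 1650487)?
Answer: 884937/61775 + √3148879/247100 ≈ 14.332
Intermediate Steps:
h(d) = d²
(3539748 + √(1586467 + (439034 - 1*(-1123378))))/(((h(795) - 674495) - 1360917) + 1650487) = (3539748 + √(1586467 + (439034 - 1*(-1123378))))/(((795² - 674495) - 1360917) + 1650487) = (3539748 + √(1586467 + (439034 + 1123378)))/(((632025 - 674495) - 1360917) + 1650487) = (3539748 + √(1586467 + 1562412))/((-42470 - 1360917) + 1650487) = (3539748 + √3148879)/(-1403387 + 1650487) = (3539748 + √3148879)/247100 = (3539748 + √3148879)*(1/247100) = 884937/61775 + √3148879/247100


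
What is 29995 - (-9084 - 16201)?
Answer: 55280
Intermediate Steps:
29995 - (-9084 - 16201) = 29995 - 1*(-25285) = 29995 + 25285 = 55280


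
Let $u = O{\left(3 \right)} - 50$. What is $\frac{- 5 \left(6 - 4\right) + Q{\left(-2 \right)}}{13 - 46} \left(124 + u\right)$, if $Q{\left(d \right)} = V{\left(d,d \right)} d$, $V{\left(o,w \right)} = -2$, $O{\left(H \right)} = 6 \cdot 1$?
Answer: $\frac{160}{11} \approx 14.545$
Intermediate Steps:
$O{\left(H \right)} = 6$
$u = -44$ ($u = 6 - 50 = -44$)
$Q{\left(d \right)} = - 2 d$
$\frac{- 5 \left(6 - 4\right) + Q{\left(-2 \right)}}{13 - 46} \left(124 + u\right) = \frac{- 5 \left(6 - 4\right) - -4}{13 - 46} \left(124 - 44\right) = \frac{\left(-5\right) 2 + 4}{-33} \cdot 80 = \left(-10 + 4\right) \left(- \frac{1}{33}\right) 80 = \left(-6\right) \left(- \frac{1}{33}\right) 80 = \frac{2}{11} \cdot 80 = \frac{160}{11}$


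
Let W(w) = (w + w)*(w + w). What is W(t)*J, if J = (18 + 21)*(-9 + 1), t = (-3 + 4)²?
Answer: -1248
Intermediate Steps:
t = 1 (t = 1² = 1)
W(w) = 4*w² (W(w) = (2*w)*(2*w) = 4*w²)
J = -312 (J = 39*(-8) = -312)
W(t)*J = (4*1²)*(-312) = (4*1)*(-312) = 4*(-312) = -1248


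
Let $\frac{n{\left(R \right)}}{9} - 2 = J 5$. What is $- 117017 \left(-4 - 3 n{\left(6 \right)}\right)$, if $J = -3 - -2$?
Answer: $-9010309$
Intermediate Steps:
$J = -1$ ($J = -3 + 2 = -1$)
$n{\left(R \right)} = -27$ ($n{\left(R \right)} = 18 + 9 \left(\left(-1\right) 5\right) = 18 + 9 \left(-5\right) = 18 - 45 = -27$)
$- 117017 \left(-4 - 3 n{\left(6 \right)}\right) = - 117017 \left(-4 - -81\right) = - 117017 \left(-4 + 81\right) = \left(-117017\right) 77 = -9010309$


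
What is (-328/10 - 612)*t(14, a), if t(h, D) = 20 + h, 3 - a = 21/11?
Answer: -109616/5 ≈ -21923.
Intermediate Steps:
a = 12/11 (a = 3 - 21/11 = 12/11 ≈ 1.0909)
(-328/10 - 612)*t(14, a) = (-328/10 - 612)*(20 + 14) = (-328*1/10 - 612)*34 = (-164/5 - 612)*34 = -3224/5*34 = -109616/5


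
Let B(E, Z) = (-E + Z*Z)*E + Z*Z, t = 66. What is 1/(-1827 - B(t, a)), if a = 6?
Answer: 1/117 ≈ 0.0085470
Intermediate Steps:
B(E, Z) = Z² + E*(Z² - E) (B(E, Z) = (-E + Z²)*E + Z² = (Z² - E)*E + Z² = E*(Z² - E) + Z² = Z² + E*(Z² - E))
1/(-1827 - B(t, a)) = 1/(-1827 - (6² - 1*66² + 66*6²)) = 1/(-1827 - (36 - 1*4356 + 66*36)) = 1/(-1827 - (36 - 4356 + 2376)) = 1/(-1827 - 1*(-1944)) = 1/(-1827 + 1944) = 1/117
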